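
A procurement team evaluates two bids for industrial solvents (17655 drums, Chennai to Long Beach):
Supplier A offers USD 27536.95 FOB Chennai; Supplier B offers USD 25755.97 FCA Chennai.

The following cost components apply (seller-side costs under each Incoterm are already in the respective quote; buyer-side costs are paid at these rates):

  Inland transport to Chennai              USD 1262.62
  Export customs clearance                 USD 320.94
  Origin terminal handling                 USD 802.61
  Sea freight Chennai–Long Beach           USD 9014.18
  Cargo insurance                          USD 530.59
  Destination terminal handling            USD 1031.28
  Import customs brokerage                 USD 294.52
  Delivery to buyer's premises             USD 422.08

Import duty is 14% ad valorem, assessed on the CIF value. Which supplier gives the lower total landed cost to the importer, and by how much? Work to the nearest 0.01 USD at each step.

Supplier A (FOB):
CIF value = FOB price + freight + insurance = 27536.95 + 9014.18 + 530.59 = 37081.72
Import duty = 37081.72 × 14% = 5191.44
Buyer bears (A): 9014.18 + 530.59 + 1031.28 + 294.52 + 422.08 = 11292.65
Landed cost (A) = invoice 27536.95 + 11292.65 + duty 5191.44 = 44021.04
Supplier B (FCA):
CIF value = FCA price + origin terminal + freight + insurance = 25755.97 + 802.61 + 9014.18 + 530.59 = 36103.35
Import duty = 36103.35 × 14% = 5054.47
Buyer bears (B): 802.61 + 9014.18 + 530.59 + 1031.28 + 294.52 + 422.08 = 12095.26
Landed cost (B) = invoice 25755.97 + 12095.26 + duty 5054.47 = 42905.70
Difference = |44021.04 − 42905.70| = 1115.34

Supplier B is cheaper by USD 1115.34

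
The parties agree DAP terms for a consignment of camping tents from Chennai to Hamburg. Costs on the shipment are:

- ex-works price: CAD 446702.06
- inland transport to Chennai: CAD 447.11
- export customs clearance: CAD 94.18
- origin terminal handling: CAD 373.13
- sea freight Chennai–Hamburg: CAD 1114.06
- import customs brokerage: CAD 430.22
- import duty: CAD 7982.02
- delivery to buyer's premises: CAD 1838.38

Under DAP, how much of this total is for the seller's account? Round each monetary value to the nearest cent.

Seller's account: CAD 450568.92

DAP: the seller bears all costs to the named destination except import duty and clearance.
Seller's account: goods 446702.06 + inland to port 447.11 + export clearance 94.18 + origin terminal 373.13 + freight 1114.06 + delivery 1838.38 = 450568.92
Buyer's account: brokerage 430.22 + duty 7982.02 = 8412.24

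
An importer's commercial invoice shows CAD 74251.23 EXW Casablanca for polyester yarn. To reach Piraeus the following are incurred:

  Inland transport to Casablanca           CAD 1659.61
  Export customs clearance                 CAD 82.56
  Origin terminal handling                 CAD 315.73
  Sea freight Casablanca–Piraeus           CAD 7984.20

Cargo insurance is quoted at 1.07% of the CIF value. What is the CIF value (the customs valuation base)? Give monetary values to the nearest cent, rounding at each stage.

CIF value: CAD 85205.02

Let C be the CIF value. C = EXW price + pre-shipment costs + freight + 1.07% × C
C − 1.07% × C = 74251.23 + 1659.61 + 82.56 + 315.73 + 7984.20
0.9893 × C = 84293.33
C = 84293.33 / 0.9893 = 85205.02
Insurance premium = 1.07% × 85205.02 = 911.69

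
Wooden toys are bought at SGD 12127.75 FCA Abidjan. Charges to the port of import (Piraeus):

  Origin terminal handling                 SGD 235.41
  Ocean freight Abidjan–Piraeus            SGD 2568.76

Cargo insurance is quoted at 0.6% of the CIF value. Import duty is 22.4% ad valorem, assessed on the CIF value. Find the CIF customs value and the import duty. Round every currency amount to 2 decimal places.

CIF value: SGD 15022.05; import duty: SGD 3364.94

Let C be the CIF value. C = FCA price + pre-shipment costs + freight + 0.6% × C
C − 0.6% × C = 12127.75 + 235.41 + 2568.76
0.994 × C = 14931.92
C = 14931.92 / 0.994 = 15022.05
Insurance premium = 0.6% × 15022.05 = 90.13
Import duty = 15022.05 × 22.4% = 3364.94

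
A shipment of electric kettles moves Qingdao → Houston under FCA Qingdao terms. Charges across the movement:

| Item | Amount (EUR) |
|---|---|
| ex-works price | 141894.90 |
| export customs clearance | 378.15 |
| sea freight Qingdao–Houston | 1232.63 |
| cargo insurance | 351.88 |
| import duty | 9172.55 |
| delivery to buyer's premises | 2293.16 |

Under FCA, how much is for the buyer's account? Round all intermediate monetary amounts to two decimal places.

FCA: the seller delivers export-cleared goods to the carrier; the buyer bears costs from that point.
Seller's account: goods 141894.90 + export clearance 378.15 = 142273.05
Buyer's account: freight 1232.63 + insurance 351.88 + duty 9172.55 + delivery 2293.16 = 13050.22

Buyer's account: EUR 13050.22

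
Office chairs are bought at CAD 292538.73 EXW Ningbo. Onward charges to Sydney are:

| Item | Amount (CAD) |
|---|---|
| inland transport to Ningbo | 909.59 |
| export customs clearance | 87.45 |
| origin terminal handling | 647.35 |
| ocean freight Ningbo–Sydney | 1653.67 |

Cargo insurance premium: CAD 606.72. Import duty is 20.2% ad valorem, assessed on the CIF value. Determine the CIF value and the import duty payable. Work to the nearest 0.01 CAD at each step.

CIF value: CAD 296443.51; import duty: CAD 59881.59

CIF = EXW price + pre-shipment costs + freight + insurance
CIF = 292538.73 + 909.59 + 87.45 + 647.35 + 1653.67 + 606.72 = 296443.51
Import duty = 296443.51 × 20.2% = 59881.59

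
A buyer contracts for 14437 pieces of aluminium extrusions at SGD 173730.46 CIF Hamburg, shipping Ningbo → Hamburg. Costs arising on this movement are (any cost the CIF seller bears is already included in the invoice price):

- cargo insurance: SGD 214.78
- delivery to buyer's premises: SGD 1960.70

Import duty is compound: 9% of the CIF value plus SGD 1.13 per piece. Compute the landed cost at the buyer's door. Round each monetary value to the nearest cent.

CIF: the seller pays costs through ocean freight and marine insurance to the destination port.
Already in the invoice (seller's account under CIF): insurance — exclude.
The CIF price already equals the CIF value: 173730.46
Ad valorem component: 173730.46 × 9% = 15635.74
Specific component: 14437 × 1.13 = 16313.81
Import duty = 15635.74 + 16313.81 = 31949.55
Buyer bears: delivery 1960.70 + duty 31949.55 = 33910.25
Landed cost = invoice 173730.46 + 33910.25 = 207640.71

Total landed cost: SGD 207640.71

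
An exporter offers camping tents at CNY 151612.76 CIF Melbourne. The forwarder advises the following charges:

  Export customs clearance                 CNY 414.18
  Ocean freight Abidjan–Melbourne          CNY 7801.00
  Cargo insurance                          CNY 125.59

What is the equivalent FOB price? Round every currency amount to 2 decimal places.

Not relevant to the conversion: export clearance — on the seller under both CIF and FOB; already in the CIF price and stays in the FOB price.
From CIF to FOB, the seller no longer bears: freight, insurance.
FOB price = 151612.76 − 7801.00 − 125.59 = 143686.17

FOB price: CNY 143686.17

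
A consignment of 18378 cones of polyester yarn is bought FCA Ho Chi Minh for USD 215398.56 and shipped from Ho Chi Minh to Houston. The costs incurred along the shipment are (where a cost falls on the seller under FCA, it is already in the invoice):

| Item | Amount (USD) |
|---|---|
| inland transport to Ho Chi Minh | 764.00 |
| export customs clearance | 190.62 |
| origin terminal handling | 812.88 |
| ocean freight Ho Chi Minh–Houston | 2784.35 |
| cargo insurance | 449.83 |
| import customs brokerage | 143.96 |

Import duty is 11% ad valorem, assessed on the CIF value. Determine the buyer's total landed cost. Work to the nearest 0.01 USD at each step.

Total landed cost: USD 243728.60

FCA: the seller delivers export-cleared goods to the carrier; the buyer bears costs from that point.
Already in the invoice (seller's account under FCA): inland to port, export clearance — exclude.
CIF value = FCA price + origin terminal + freight + insurance = 215398.56 + 812.88 + 2784.35 + 449.83 = 219445.62
Import duty = 219445.62 × 11% = 24139.02
Buyer bears: origin terminal 812.88 + freight 2784.35 + insurance 449.83 + brokerage 143.96 + duty 24139.02 = 28330.04
Landed cost = invoice 215398.56 + 28330.04 = 243728.60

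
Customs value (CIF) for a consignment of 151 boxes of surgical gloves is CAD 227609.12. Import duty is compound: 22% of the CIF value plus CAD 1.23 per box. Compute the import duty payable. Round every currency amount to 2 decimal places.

Import duty: CAD 50259.74

Ad valorem component: 227609.12 × 22% = 50074.01
Specific component: 151 × 1.23 = 185.73
Import duty = 50074.01 + 185.73 = 50259.74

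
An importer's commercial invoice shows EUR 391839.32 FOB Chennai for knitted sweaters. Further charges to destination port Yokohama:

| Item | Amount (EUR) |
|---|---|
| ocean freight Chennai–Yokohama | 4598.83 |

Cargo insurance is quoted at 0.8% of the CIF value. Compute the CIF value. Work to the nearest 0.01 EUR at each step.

CIF value: EUR 399635.23

Let C be the CIF value. C = FOB price + freight + 0.8% × C
C − 0.8% × C = 391839.32 + 4598.83
0.992 × C = 396438.15
C = 396438.15 / 0.992 = 399635.23
Insurance premium = 0.8% × 399635.23 = 3197.08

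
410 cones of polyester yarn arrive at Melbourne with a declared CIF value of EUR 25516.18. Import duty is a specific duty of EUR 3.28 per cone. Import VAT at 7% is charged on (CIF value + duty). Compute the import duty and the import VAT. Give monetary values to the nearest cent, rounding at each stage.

Import duty: EUR 1344.80; import VAT: EUR 1880.27

Import duty = 410 × 3.28 = 1344.80
VAT base = CIF + duty = 25516.18 + 1344.80 = 26860.98
Import VAT = 26860.98 × 7% = 1880.27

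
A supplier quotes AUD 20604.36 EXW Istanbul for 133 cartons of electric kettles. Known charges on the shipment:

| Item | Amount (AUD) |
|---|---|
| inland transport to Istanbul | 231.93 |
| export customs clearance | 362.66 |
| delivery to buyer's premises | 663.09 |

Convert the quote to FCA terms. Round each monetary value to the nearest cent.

Not relevant to the conversion: delivery — on the buyer under both terms; not part of either seller's price.
From EXW to FCA, the seller additionally bears: inland to port, export clearance.
FCA price = 20604.36 + 231.93 + 362.66 = 21198.95

FCA price: AUD 21198.95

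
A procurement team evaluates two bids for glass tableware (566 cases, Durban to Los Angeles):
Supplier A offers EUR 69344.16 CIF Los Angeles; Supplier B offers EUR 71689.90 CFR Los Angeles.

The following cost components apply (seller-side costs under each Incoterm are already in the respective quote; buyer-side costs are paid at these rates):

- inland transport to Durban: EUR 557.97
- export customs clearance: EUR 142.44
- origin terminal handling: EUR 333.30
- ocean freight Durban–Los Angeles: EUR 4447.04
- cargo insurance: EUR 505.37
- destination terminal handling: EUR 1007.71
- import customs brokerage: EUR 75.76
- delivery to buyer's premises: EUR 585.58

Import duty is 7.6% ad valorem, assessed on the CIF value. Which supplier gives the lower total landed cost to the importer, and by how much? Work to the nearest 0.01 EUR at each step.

Supplier A (CIF):
The CIF price already equals the CIF value: 69344.16
Import duty = 69344.16 × 7.6% = 5270.16
Buyer bears (A): 1007.71 + 75.76 + 585.58 = 1669.05
Landed cost (A) = invoice 69344.16 + 1669.05 + duty 5270.16 = 76283.37
Supplier B (CFR):
CIF value = CFR price + insurance = 71689.90 + 505.37 = 72195.27
Import duty = 72195.27 × 7.6% = 5486.84
Buyer bears (B): 505.37 + 1007.71 + 75.76 + 585.58 = 2174.42
Landed cost (B) = invoice 71689.90 + 2174.42 + duty 5486.84 = 79351.16
Difference = |76283.37 − 79351.16| = 3067.79

Supplier A is cheaper by EUR 3067.79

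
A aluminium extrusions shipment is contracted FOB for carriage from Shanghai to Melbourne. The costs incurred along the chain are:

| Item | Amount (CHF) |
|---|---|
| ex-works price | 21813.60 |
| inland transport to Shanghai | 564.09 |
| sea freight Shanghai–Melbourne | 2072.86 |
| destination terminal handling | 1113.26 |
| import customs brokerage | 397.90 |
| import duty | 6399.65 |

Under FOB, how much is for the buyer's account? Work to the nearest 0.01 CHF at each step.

Buyer's account: CHF 9983.67

FOB: the seller bears costs until goods are on board at the origin port; the buyer bears freight, insurance and all costs thereafter.
Seller's account: goods 21813.60 + inland to port 564.09 = 22377.69
Buyer's account: freight 2072.86 + destination terminal 1113.26 + brokerage 397.90 + duty 6399.65 = 9983.67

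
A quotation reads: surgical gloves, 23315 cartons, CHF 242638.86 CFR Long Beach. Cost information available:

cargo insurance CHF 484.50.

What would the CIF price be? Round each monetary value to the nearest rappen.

From CFR to CIF, the seller additionally bears: insurance.
CIF price = 242638.86 + 484.50 = 243123.36

CIF price: CHF 243123.36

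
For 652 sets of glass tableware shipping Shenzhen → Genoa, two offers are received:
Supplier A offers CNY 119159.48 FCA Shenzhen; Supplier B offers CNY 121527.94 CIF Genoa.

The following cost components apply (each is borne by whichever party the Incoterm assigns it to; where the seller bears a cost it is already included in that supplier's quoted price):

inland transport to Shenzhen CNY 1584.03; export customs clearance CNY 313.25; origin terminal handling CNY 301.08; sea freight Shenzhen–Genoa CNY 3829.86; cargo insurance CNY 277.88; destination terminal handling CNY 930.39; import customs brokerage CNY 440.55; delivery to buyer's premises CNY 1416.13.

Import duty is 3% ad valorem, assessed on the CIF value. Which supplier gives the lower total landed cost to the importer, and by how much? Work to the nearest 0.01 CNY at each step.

Supplier A (FCA):
CIF value = FCA price + origin terminal + freight + insurance = 119159.48 + 301.08 + 3829.86 + 277.88 = 123568.30
Import duty = 123568.30 × 3% = 3707.05
Buyer bears (A): 301.08 + 3829.86 + 277.88 + 930.39 + 440.55 + 1416.13 = 7195.89
Landed cost (A) = invoice 119159.48 + 7195.89 + duty 3707.05 = 130062.42
Supplier B (CIF):
The CIF price already equals the CIF value: 121527.94
Import duty = 121527.94 × 3% = 3645.84
Buyer bears (B): 930.39 + 440.55 + 1416.13 = 2787.07
Landed cost (B) = invoice 121527.94 + 2787.07 + duty 3645.84 = 127960.85
Difference = |130062.42 − 127960.85| = 2101.57

Supplier B is cheaper by CNY 2101.57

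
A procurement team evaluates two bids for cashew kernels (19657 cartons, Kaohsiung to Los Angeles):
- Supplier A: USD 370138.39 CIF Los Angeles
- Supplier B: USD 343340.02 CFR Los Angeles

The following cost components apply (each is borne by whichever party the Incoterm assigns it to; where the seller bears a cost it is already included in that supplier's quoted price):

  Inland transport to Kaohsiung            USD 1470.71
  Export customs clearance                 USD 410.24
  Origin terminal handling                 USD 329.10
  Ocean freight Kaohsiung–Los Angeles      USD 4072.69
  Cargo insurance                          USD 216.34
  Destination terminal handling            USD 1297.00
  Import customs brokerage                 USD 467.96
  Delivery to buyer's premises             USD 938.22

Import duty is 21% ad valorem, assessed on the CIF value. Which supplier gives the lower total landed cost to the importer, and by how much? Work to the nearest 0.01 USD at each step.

Supplier A (CIF):
The CIF price already equals the CIF value: 370138.39
Import duty = 370138.39 × 21% = 77729.06
Buyer bears (A): 1297.00 + 467.96 + 938.22 = 2703.18
Landed cost (A) = invoice 370138.39 + 2703.18 + duty 77729.06 = 450570.63
Supplier B (CFR):
CIF value = CFR price + insurance = 343340.02 + 216.34 = 343556.36
Import duty = 343556.36 × 21% = 72146.84
Buyer bears (B): 216.34 + 1297.00 + 467.96 + 938.22 = 2919.52
Landed cost (B) = invoice 343340.02 + 2919.52 + duty 72146.84 = 418406.38
Difference = |450570.63 − 418406.38| = 32164.25

Supplier B is cheaper by USD 32164.25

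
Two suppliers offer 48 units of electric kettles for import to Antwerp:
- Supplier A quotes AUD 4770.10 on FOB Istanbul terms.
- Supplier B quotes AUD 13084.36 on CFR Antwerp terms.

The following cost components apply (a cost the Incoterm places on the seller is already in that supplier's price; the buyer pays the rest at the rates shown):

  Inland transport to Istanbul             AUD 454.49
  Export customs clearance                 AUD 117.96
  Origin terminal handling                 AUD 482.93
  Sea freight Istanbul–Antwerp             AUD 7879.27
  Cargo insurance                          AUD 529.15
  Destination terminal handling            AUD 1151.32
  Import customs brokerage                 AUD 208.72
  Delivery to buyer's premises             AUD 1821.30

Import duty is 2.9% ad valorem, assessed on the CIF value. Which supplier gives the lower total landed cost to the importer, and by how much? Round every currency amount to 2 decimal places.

Supplier A is cheaper by AUD 447.60

Supplier A (FOB):
CIF value = FOB price + freight + insurance = 4770.10 + 7879.27 + 529.15 = 13178.52
Import duty = 13178.52 × 2.9% = 382.18
Buyer bears (A): 7879.27 + 529.15 + 1151.32 + 208.72 + 1821.30 = 11589.76
Landed cost (A) = invoice 4770.10 + 11589.76 + duty 382.18 = 16742.04
Supplier B (CFR):
CIF value = CFR price + insurance = 13084.36 + 529.15 = 13613.51
Import duty = 13613.51 × 2.9% = 394.79
Buyer bears (B): 529.15 + 1151.32 + 208.72 + 1821.30 = 3710.49
Landed cost (B) = invoice 13084.36 + 3710.49 + duty 394.79 = 17189.64
Difference = |16742.04 − 17189.64| = 447.60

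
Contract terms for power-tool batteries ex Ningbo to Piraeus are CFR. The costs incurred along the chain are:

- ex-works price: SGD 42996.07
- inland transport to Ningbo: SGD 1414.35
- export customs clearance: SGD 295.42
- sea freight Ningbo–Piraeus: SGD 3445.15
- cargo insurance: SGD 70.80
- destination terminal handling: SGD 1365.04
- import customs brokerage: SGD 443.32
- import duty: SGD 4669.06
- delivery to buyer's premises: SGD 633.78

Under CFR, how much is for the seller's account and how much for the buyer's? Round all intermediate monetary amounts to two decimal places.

Seller: SGD 48150.99; buyer: SGD 7182.00

CFR: the seller pays costs through ocean freight to the destination port, but not insurance.
Seller's account: goods 42996.07 + inland to port 1414.35 + export clearance 295.42 + freight 3445.15 = 48150.99
Buyer's account: insurance 70.80 + destination terminal 1365.04 + brokerage 443.32 + duty 4669.06 + delivery 633.78 = 7182.00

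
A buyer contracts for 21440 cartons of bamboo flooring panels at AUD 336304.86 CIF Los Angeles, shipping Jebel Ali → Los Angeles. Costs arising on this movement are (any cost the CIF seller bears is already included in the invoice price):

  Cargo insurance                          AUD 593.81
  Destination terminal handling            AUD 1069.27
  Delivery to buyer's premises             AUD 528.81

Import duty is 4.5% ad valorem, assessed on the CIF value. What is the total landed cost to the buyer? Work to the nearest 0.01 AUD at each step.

Total landed cost: AUD 353036.66

CIF: the seller pays costs through ocean freight and marine insurance to the destination port.
Already in the invoice (seller's account under CIF): insurance — exclude.
The CIF price already equals the CIF value: 336304.86
Import duty = 336304.86 × 4.5% = 15133.72
Buyer bears: destination terminal 1069.27 + delivery 528.81 + duty 15133.72 = 16731.80
Landed cost = invoice 336304.86 + 16731.80 = 353036.66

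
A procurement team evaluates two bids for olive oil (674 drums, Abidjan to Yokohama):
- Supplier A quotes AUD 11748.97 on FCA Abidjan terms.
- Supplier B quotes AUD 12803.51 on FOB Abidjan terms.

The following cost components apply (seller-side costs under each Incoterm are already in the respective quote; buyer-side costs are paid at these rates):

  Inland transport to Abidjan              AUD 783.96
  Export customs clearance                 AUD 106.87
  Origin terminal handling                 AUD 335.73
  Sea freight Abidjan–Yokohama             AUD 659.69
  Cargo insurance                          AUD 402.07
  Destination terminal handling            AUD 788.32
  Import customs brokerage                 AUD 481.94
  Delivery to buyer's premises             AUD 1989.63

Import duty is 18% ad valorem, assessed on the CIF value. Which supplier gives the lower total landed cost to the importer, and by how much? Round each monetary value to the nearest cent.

Supplier A is cheaper by AUD 848.20

Supplier A (FCA):
CIF value = FCA price + origin terminal + freight + insurance = 11748.97 + 335.73 + 659.69 + 402.07 = 13146.46
Import duty = 13146.46 × 18% = 2366.36
Buyer bears (A): 335.73 + 659.69 + 402.07 + 788.32 + 481.94 + 1989.63 = 4657.38
Landed cost (A) = invoice 11748.97 + 4657.38 + duty 2366.36 = 18772.71
Supplier B (FOB):
CIF value = FOB price + freight + insurance = 12803.51 + 659.69 + 402.07 = 13865.27
Import duty = 13865.27 × 18% = 2495.75
Buyer bears (B): 659.69 + 402.07 + 788.32 + 481.94 + 1989.63 = 4321.65
Landed cost (B) = invoice 12803.51 + 4321.65 + duty 2495.75 = 19620.91
Difference = |18772.71 − 19620.91| = 848.20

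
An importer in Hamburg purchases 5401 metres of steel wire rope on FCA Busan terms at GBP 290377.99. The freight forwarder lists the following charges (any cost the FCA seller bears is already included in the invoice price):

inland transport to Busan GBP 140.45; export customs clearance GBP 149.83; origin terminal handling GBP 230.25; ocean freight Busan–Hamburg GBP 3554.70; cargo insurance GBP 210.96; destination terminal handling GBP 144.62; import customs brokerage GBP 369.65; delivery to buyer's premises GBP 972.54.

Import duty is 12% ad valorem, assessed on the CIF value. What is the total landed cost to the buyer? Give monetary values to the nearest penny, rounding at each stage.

Total landed cost: GBP 331185.58

FCA: the seller delivers export-cleared goods to the carrier; the buyer bears costs from that point.
Already in the invoice (seller's account under FCA): inland to port, export clearance — exclude.
CIF value = FCA price + origin terminal + freight + insurance = 290377.99 + 230.25 + 3554.70 + 210.96 = 294373.90
Import duty = 294373.90 × 12% = 35324.87
Buyer bears: origin terminal 230.25 + freight 3554.70 + insurance 210.96 + destination terminal 144.62 + brokerage 369.65 + delivery 972.54 + duty 35324.87 = 40807.59
Landed cost = invoice 290377.99 + 40807.59 = 331185.58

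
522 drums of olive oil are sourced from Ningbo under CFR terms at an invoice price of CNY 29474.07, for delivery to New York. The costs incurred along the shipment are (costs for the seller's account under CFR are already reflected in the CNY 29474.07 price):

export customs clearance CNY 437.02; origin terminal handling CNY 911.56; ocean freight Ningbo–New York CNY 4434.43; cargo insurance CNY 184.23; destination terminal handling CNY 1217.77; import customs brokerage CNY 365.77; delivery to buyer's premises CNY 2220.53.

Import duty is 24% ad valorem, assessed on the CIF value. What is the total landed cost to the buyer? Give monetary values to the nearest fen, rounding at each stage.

Total landed cost: CNY 40580.36

CFR: the seller pays costs through ocean freight to the destination port, but not insurance.
Already in the invoice (seller's account under CFR): export clearance, origin terminal, freight — exclude.
CIF value = CFR price + insurance = 29474.07 + 184.23 = 29658.30
Import duty = 29658.30 × 24% = 7117.99
Buyer bears: insurance 184.23 + destination terminal 1217.77 + brokerage 365.77 + delivery 2220.53 + duty 7117.99 = 11106.29
Landed cost = invoice 29474.07 + 11106.29 = 40580.36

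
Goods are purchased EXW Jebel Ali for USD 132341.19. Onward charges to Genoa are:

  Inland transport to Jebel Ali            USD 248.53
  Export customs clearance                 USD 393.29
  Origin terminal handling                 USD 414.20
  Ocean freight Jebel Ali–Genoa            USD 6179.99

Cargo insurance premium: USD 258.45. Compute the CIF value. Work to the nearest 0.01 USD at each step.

CIF value: USD 139835.65

CIF = EXW price + pre-shipment costs + freight + insurance
CIF = 132341.19 + 248.53 + 393.29 + 414.20 + 6179.99 + 258.45 = 139835.65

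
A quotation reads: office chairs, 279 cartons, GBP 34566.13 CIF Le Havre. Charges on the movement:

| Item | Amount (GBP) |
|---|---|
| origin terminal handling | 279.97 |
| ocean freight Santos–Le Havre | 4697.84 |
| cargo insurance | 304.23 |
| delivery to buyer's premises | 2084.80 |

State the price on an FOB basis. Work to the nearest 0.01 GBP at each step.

Not relevant to the conversion: origin terminal — on the seller under both CIF and FOB; already in the CIF price and stays in the FOB price. delivery — on the buyer under both terms; not part of either seller's price.
From CIF to FOB, the seller no longer bears: freight, insurance.
FOB price = 34566.13 − 4697.84 − 304.23 = 29564.06

FOB price: GBP 29564.06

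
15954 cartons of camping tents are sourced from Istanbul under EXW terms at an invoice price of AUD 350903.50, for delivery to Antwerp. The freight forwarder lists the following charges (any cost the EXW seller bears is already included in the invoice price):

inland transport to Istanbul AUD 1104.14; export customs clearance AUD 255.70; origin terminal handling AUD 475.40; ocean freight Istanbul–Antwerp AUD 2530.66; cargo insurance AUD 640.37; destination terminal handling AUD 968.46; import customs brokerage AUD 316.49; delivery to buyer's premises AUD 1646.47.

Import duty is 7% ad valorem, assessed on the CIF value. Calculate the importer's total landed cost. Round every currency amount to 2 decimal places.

EXW: the seller makes goods available at their premises; the buyer bears all onward costs.
CIF value = EXW price + inland to port + export clearance + origin terminal + freight + insurance = 350903.50 + 1104.14 + 255.70 + 475.40 + 2530.66 + 640.37 = 355909.77
Import duty = 355909.77 × 7% = 24913.68
Buyer bears: inland to port 1104.14 + export clearance 255.70 + origin terminal 475.40 + freight 2530.66 + insurance 640.37 + destination terminal 968.46 + brokerage 316.49 + delivery 1646.47 + duty 24913.68 = 32851.37
Landed cost = invoice 350903.50 + 32851.37 = 383754.87

Total landed cost: AUD 383754.87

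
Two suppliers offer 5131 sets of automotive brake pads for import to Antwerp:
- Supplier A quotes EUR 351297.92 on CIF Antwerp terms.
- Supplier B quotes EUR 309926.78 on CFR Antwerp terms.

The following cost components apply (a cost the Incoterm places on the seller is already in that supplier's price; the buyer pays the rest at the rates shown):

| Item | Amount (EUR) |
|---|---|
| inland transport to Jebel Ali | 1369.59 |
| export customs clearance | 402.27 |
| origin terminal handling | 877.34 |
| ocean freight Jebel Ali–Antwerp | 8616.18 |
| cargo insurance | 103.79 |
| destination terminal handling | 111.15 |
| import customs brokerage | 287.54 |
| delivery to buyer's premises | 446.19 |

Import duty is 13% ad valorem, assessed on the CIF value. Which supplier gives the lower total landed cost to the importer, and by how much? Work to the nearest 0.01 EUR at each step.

Supplier B is cheaper by EUR 46632.11

Supplier A (CIF):
The CIF price already equals the CIF value: 351297.92
Import duty = 351297.92 × 13% = 45668.73
Buyer bears (A): 111.15 + 287.54 + 446.19 = 844.88
Landed cost (A) = invoice 351297.92 + 844.88 + duty 45668.73 = 397811.53
Supplier B (CFR):
CIF value = CFR price + insurance = 309926.78 + 103.79 = 310030.57
Import duty = 310030.57 × 13% = 40303.97
Buyer bears (B): 103.79 + 111.15 + 287.54 + 446.19 = 948.67
Landed cost (B) = invoice 309926.78 + 948.67 + duty 40303.97 = 351179.42
Difference = |397811.53 − 351179.42| = 46632.11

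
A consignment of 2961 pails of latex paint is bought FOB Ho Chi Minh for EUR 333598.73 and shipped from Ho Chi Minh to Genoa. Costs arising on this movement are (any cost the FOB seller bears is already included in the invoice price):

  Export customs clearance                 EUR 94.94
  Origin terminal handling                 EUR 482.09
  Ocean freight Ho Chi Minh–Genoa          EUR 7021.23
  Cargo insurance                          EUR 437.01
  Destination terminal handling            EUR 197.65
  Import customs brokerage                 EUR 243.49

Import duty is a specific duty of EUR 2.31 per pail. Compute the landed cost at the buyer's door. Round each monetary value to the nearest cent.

Total landed cost: EUR 348338.02

FOB: the seller bears costs until goods are on board at the origin port; the buyer bears freight, insurance and all costs thereafter.
Already in the invoice (seller's account under FOB): export clearance, origin terminal — exclude.
CIF value = FOB price + freight + insurance = 333598.73 + 7021.23 + 437.01 = 341056.97
Import duty = 2961 × 2.31 = 6839.91
Buyer bears: freight 7021.23 + insurance 437.01 + destination terminal 197.65 + brokerage 243.49 + duty 6839.91 = 14739.29
Landed cost = invoice 333598.73 + 14739.29 = 348338.02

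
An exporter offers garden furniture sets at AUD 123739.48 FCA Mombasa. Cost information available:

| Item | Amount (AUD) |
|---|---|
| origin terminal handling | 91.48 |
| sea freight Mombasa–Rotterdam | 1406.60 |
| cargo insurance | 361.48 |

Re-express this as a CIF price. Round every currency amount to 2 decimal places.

From FCA to CIF, the seller additionally bears: origin terminal, freight, insurance.
CIF price = 123739.48 + 91.48 + 1406.60 + 361.48 = 125599.04

CIF price: AUD 125599.04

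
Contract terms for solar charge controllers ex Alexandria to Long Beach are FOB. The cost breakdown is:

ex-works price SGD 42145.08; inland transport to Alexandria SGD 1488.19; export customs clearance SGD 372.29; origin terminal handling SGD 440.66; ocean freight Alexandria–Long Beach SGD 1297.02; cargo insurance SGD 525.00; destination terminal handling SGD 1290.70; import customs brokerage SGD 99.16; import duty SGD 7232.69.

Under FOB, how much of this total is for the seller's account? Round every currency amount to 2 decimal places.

Seller's account: SGD 44446.22

FOB: the seller bears costs until goods are on board at the origin port; the buyer bears freight, insurance and all costs thereafter.
Seller's account: goods 42145.08 + inland to port 1488.19 + export clearance 372.29 + origin terminal 440.66 = 44446.22
Buyer's account: freight 1297.02 + insurance 525.00 + destination terminal 1290.70 + brokerage 99.16 + duty 7232.69 = 10444.57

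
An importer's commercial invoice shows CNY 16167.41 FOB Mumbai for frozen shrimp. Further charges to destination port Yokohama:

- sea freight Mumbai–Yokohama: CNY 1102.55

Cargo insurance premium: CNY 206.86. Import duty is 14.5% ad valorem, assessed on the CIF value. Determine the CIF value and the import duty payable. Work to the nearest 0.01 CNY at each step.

CIF = FOB price + freight + insurance
CIF = 16167.41 + 1102.55 + 206.86 = 17476.82
Import duty = 17476.82 × 14.5% = 2534.14

CIF value: CNY 17476.82; import duty: CNY 2534.14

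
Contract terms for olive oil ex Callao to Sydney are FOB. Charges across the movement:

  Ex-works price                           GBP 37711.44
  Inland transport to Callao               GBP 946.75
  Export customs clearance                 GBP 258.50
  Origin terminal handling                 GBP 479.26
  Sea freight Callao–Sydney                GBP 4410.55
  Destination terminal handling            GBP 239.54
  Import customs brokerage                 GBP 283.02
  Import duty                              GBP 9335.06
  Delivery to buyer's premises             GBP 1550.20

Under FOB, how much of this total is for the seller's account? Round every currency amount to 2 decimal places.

Seller's account: GBP 39395.95

FOB: the seller bears costs until goods are on board at the origin port; the buyer bears freight, insurance and all costs thereafter.
Seller's account: goods 37711.44 + inland to port 946.75 + export clearance 258.50 + origin terminal 479.26 = 39395.95
Buyer's account: freight 4410.55 + destination terminal 239.54 + brokerage 283.02 + duty 9335.06 + delivery 1550.20 = 15818.37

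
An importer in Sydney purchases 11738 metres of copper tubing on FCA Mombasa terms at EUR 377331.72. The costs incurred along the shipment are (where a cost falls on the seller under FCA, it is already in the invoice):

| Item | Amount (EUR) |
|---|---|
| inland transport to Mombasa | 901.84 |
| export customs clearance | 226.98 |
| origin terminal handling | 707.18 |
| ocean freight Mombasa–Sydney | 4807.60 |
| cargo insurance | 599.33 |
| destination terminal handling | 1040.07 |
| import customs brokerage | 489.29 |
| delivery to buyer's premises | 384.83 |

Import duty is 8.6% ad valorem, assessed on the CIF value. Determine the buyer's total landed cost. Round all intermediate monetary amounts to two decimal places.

Total landed cost: EUR 418336.36

FCA: the seller delivers export-cleared goods to the carrier; the buyer bears costs from that point.
Already in the invoice (seller's account under FCA): inland to port, export clearance — exclude.
CIF value = FCA price + origin terminal + freight + insurance = 377331.72 + 707.18 + 4807.60 + 599.33 = 383445.83
Import duty = 383445.83 × 8.6% = 32976.34
Buyer bears: origin terminal 707.18 + freight 4807.60 + insurance 599.33 + destination terminal 1040.07 + brokerage 489.29 + delivery 384.83 + duty 32976.34 = 41004.64
Landed cost = invoice 377331.72 + 41004.64 = 418336.36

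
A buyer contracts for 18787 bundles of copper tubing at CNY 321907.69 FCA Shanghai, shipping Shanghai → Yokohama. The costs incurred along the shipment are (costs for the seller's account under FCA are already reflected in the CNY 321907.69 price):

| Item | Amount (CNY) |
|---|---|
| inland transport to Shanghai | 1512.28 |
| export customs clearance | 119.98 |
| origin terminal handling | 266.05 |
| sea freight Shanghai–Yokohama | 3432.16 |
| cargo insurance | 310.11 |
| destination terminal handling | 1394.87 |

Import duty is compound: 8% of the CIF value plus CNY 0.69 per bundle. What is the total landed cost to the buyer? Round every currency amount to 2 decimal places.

Total landed cost: CNY 366347.19

FCA: the seller delivers export-cleared goods to the carrier; the buyer bears costs from that point.
Already in the invoice (seller's account under FCA): inland to port, export clearance — exclude.
CIF value = FCA price + origin terminal + freight + insurance = 321907.69 + 266.05 + 3432.16 + 310.11 = 325916.01
Ad valorem component: 325916.01 × 8% = 26073.28
Specific component: 18787 × 0.69 = 12963.03
Import duty = 26073.28 + 12963.03 = 39036.31
Buyer bears: origin terminal 266.05 + freight 3432.16 + insurance 310.11 + destination terminal 1394.87 + duty 39036.31 = 44439.50
Landed cost = invoice 321907.69 + 44439.50 = 366347.19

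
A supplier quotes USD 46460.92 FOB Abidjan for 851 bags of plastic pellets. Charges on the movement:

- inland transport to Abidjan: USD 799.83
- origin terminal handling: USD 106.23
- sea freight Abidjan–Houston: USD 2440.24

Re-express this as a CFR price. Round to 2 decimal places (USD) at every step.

CFR price: USD 48901.16

Not relevant to the conversion: inland to port, origin terminal — on the seller under both FOB and CFR; already in the FOB price and stays in the CFR price.
From FOB to CFR, the seller additionally bears: freight.
CFR price = 46460.92 + 2440.24 = 48901.16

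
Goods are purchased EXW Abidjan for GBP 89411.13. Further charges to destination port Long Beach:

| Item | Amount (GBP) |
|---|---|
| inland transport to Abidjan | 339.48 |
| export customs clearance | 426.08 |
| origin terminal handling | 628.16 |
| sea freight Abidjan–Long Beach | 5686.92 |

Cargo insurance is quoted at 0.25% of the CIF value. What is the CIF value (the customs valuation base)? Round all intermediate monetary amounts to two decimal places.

CIF value: GBP 96733.60

Let C be the CIF value. C = EXW price + pre-shipment costs + freight + 0.25% × C
C − 0.25% × C = 89411.13 + 339.48 + 426.08 + 628.16 + 5686.92
0.9975 × C = 96491.77
C = 96491.77 / 0.9975 = 96733.60
Insurance premium = 0.25% × 96733.60 = 241.83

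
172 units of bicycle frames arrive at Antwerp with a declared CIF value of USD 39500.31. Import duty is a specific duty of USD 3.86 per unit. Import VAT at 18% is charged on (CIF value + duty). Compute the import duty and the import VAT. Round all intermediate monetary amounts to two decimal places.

Import duty: USD 663.92; import VAT: USD 7229.56

Import duty = 172 × 3.86 = 663.92
VAT base = CIF + duty = 39500.31 + 663.92 = 40164.23
Import VAT = 40164.23 × 18% = 7229.56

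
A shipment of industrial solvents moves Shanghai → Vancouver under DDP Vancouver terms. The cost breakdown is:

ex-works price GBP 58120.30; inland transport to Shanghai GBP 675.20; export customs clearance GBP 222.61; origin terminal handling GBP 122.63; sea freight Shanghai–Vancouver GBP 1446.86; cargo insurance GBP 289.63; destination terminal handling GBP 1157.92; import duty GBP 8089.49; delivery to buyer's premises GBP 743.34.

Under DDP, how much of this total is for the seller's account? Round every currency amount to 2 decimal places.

DDP: the seller bears all costs including import duty.
Seller's account: goods 58120.30 + inland to port 675.20 + export clearance 222.61 + origin terminal 122.63 + freight 1446.86 + insurance 289.63 + destination terminal 1157.92 + duty 8089.49 + delivery 743.34 = 70867.98
Buyer's account: 0.00

Seller's account: GBP 70867.98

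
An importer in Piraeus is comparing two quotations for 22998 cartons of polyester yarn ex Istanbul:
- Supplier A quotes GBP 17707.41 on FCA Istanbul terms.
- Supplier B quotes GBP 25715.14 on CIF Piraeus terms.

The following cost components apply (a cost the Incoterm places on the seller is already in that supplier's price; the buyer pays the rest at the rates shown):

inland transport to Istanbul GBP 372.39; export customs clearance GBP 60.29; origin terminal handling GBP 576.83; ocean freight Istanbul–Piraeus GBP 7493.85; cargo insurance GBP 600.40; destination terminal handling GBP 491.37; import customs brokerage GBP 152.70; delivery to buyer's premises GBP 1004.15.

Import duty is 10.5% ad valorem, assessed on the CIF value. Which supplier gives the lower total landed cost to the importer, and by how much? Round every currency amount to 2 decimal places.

Supplier A (FCA):
CIF value = FCA price + origin terminal + freight + insurance = 17707.41 + 576.83 + 7493.85 + 600.40 = 26378.49
Import duty = 26378.49 × 10.5% = 2769.74
Buyer bears (A): 576.83 + 7493.85 + 600.40 + 491.37 + 152.70 + 1004.15 = 10319.30
Landed cost (A) = invoice 17707.41 + 10319.30 + duty 2769.74 = 30796.45
Supplier B (CIF):
The CIF price already equals the CIF value: 25715.14
Import duty = 25715.14 × 10.5% = 2700.09
Buyer bears (B): 491.37 + 152.70 + 1004.15 = 1648.22
Landed cost (B) = invoice 25715.14 + 1648.22 + duty 2700.09 = 30063.45
Difference = |30796.45 − 30063.45| = 733.00

Supplier B is cheaper by GBP 733.00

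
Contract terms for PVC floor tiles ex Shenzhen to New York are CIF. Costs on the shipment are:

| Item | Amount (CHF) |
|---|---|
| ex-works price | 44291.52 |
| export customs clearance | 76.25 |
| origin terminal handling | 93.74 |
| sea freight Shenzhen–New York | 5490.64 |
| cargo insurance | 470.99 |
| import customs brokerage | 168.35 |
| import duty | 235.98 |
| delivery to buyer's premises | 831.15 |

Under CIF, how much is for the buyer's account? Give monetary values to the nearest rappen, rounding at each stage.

Buyer's account: CHF 1235.48

CIF: the seller pays costs through ocean freight and marine insurance to the destination port.
Seller's account: goods 44291.52 + export clearance 76.25 + origin terminal 93.74 + freight 5490.64 + insurance 470.99 = 50423.14
Buyer's account: brokerage 168.35 + duty 235.98 + delivery 831.15 = 1235.48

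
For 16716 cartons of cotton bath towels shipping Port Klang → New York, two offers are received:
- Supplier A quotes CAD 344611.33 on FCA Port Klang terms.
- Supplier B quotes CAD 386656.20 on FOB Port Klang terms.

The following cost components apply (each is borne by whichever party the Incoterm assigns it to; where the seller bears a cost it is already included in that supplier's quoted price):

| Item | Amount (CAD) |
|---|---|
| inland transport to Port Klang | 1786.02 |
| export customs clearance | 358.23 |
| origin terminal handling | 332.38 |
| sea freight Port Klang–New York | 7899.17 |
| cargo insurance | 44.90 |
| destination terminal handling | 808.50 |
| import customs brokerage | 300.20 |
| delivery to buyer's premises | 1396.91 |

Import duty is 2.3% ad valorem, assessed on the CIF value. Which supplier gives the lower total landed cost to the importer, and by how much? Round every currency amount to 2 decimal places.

Supplier A (FCA):
CIF value = FCA price + origin terminal + freight + insurance = 344611.33 + 332.38 + 7899.17 + 44.90 = 352887.78
Import duty = 352887.78 × 2.3% = 8116.42
Buyer bears (A): 332.38 + 7899.17 + 44.90 + 808.50 + 300.20 + 1396.91 = 10782.06
Landed cost (A) = invoice 344611.33 + 10782.06 + duty 8116.42 = 363509.81
Supplier B (FOB):
CIF value = FOB price + freight + insurance = 386656.20 + 7899.17 + 44.90 = 394600.27
Import duty = 394600.27 × 2.3% = 9075.81
Buyer bears (B): 7899.17 + 44.90 + 808.50 + 300.20 + 1396.91 = 10449.68
Landed cost (B) = invoice 386656.20 + 10449.68 + duty 9075.81 = 406181.69
Difference = |363509.81 − 406181.69| = 42671.88

Supplier A is cheaper by CAD 42671.88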